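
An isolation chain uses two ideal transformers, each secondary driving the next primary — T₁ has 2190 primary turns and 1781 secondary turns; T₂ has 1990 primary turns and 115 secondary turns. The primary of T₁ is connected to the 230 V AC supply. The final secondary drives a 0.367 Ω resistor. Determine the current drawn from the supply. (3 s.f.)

After T₁: V = 230.00 × 1781/2190 = 187.05 V.
After T₂: V = 187.05 × 115/1990 = 10.809 V.
I_load = 10.809/0.367 = 29.453 A, so P_out = 10.809 × 29.453 = 318.36 W.
All ideal ⇒ P_in = P_out, so I_supply = 318.36/230 = 1.38 A.

I_supply ≈ 1.38 A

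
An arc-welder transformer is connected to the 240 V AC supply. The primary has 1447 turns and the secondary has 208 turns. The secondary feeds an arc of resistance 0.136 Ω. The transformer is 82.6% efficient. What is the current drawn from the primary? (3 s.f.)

I_p ≈ 44.1 A

V_s = 240 × 208/1447 = 34.499 V.
I_s = V_s/R = 34.499/0.136 = 253.67 A.
P_out = V_s I_s = 34.499 × 253.67 = 8751.3 W.
P_in = P_out/η = 8751.3/0.826 = 10595 W.
I_p = P_in/V_p = 10595/240 = 44.1 A.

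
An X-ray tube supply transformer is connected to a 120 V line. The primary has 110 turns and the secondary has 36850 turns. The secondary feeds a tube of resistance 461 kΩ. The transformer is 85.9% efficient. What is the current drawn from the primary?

V_s = 120 × 36850/110 = 40200 V.
I_s = V_s/R = 40200/461000 = 0.087202 A.
P_out = V_s I_s = 40200 × 0.087202 = 3505.5 W.
P_in = P_out/η = 3505.5/0.859 = 4080.9 W.
I_p = P_in/V_p = 4080.9/120 = 34.0 A.

I_p ≈ 34.0 A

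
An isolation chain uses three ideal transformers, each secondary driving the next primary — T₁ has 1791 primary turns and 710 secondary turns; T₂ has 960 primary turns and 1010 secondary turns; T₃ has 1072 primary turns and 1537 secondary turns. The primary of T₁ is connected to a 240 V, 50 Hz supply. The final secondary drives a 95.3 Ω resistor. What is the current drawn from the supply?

I_supply ≈ 0.901 A

After T₁: V = 240.00 × 710/1791 = 95.142 V.
After T₂: V = 95.142 × 1010/960 = 100.10 V.
After T₃: V = 100.10 × 1537/1072 = 143.52 V.
I_load = 143.52/95.3 = 1.5059 A, so P_out = 143.52 × 1.5059 = 216.13 W.
All ideal ⇒ P_in = P_out, so I_supply = 216.13/240 = 0.901 A.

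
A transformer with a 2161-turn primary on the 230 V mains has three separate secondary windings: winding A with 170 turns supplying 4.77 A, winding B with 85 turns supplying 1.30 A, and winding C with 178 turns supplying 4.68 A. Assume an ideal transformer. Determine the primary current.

V_A = 230 × 170/2161 = 18.093 V; V_B = 230 × 85/2161 = 9.0467 V; V_C = 230 × 178/2161 = 18.945 V.
P_out = V_A I_A + V_B I_B + V_C I_C = 18.093×4.77 + 9.0467×1.30 + 18.945×4.68 = 86.306 + 11.761 + 88.662 = 186.73 W.
Ideal ⇒ P_in = P_out, so I_p = P_out/V_p = 186.73/230 = 0.812 A.

I_p ≈ 0.812 A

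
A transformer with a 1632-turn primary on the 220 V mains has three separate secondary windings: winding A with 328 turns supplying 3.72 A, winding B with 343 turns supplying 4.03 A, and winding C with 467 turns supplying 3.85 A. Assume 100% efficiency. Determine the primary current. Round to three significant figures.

I_p ≈ 2.70 A

V_A = 220 × 328/1632 = 44.216 V; V_B = 220 × 343/1632 = 46.238 V; V_C = 220 × 467/1632 = 62.953 V.
P_out = V_A I_A + V_B I_B + V_C I_C = 44.216×3.72 + 46.238×4.03 + 62.953×3.85 = 164.48 + 186.34 + 242.37 = 593.19 W.
Ideal ⇒ P_in = P_out, so I_p = P_out/V_p = 593.19/220 = 2.70 A.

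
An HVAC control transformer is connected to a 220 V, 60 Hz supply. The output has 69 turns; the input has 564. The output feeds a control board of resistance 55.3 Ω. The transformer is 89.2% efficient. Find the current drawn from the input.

I_in ≈ 0.0668 A

V_out = 220 × 69/564 = 26.915 V.
I_out = V_out/R = 26.915/55.3 = 0.48671 A.
P_out = V_out I_out = 26.915 × 0.48671 = 13.100 W.
P_in = P_out/η = 13.100/0.892 = 14.686 W.
I_in = P_in/V_in = 14.686/220 = 0.0668 A.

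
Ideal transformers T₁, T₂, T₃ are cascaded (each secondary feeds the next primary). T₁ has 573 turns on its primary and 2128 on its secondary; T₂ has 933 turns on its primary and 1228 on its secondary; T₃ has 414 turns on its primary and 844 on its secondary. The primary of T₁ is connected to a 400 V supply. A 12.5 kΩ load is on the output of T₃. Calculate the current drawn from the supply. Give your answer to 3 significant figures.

I_supply ≈ 3.18 A

After T₁: V = 400.00 × 2128/573 = 1485.5 V.
After T₂: V = 1485.5 × 1228/933 = 1955.2 V.
After T₃: V = 1955.2 × 844/414 = 3986.0 V.
I_load = 3986.0/12500 = 0.31888 A, so P_out = 3986.0 × 0.31888 = 1271.0 W.
All ideal ⇒ P_in = P_out, so I_supply = 1271.0/400 = 3.18 A.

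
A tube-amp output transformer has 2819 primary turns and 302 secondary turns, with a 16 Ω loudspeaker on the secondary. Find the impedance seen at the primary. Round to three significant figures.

Z_p = (N_p/N_s)² × Z_s = (2819/302)² × 16 = 1390 Ω.

Z_p ≈ 1390 Ω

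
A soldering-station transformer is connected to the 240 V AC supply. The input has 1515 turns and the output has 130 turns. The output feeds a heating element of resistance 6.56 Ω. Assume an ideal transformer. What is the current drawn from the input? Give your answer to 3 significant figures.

V_out = V_in × N_out/N_in = 240 × 130/1515 = 20.594 V.
I_out = V_out/R = 20.594/6.56 = 3.1393 A.
For an ideal transformer I_in N_in = I_out N_out, so I_in = 3.1393 × 130/1515 = 0.269 A.

I_in ≈ 0.269 A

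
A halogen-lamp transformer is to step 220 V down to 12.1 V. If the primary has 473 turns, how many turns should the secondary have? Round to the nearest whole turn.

N_s/N_p = V_s/V_p, so N_s = 473 × 12.1/220 = 26.0 ≈ 26 turns.

N_s = 26 turns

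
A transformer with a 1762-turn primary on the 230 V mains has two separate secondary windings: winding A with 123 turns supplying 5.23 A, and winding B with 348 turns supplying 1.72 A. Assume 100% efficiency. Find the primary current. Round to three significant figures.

V_A = 230 × 123/1762 = 16.056 V; V_B = 230 × 348/1762 = 45.426 V.
P_out = V_A I_A + V_B I_B = 16.056×5.23 + 45.426×1.72 = 83.971 + 78.132 = 162.10 W.
Ideal ⇒ P_in = P_out, so I_p = P_out/V_p = 162.10/230 = 0.705 A.

I_p ≈ 0.705 A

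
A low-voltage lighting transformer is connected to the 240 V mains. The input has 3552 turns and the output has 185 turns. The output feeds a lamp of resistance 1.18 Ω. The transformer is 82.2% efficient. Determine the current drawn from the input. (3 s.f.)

V_out = 240 × 185/3552 = 12.500 V.
I_out = V_out/R = 12.500/1.18 = 10.593 A.
P_out = V_out I_out = 12.500 × 10.593 = 132.42 W.
P_in = P_out/η = 132.42/0.822 = 161.09 W.
I_in = P_in/V_in = 161.09/240 = 0.671 A.

I_in ≈ 0.671 A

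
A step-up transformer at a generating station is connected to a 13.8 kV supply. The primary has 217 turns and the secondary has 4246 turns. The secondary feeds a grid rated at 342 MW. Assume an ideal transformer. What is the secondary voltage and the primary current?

V_s = V_p × N_s/N_p = 13800 × 4246/217 = 270020 V.
I_s = P/V_s = 3.42×10^8/270020 = 1266.6 A.
I_p = I_s × N_s/N_p = 1266.6 × 4246/217 = 24800 A.

V_s ≈ 270000 V, I_p ≈ 24800 A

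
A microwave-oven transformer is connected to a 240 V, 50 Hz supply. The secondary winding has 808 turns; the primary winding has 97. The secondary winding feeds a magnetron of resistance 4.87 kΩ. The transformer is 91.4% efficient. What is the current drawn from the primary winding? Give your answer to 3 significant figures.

V_s = 240 × 808/97 = 1999.2 V.
I_s = V_s/R = 1999.2/4870 = 0.41051 A.
P_out = V_s I_s = 1999.2 × 0.41051 = 820.68 W.
P_in = P_out/η = 820.68/0.914 = 897.90 W.
I_p = P_in/V_p = 897.90/240 = 3.74 A.

I_p ≈ 3.74 A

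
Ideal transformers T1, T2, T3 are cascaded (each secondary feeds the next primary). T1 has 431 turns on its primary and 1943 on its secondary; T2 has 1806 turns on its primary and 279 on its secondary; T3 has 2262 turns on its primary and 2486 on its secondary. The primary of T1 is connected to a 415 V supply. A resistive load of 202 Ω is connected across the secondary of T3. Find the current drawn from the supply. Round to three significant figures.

Secondary of T1: V = 415.00 × 1943/431 = 1870.9 V.
Secondary of T2: V = 1870.9 × 279/1806 = 289.02 V.
Secondary of T3: V = 289.02 × 2486/2262 = 317.64 V.
I_load = 317.64/202 = 1.5725 A, so P_out = 317.64 × 1.5725 = 499.49 W.
All ideal ⇒ P_in = P_out, so I_supply = 499.49/415 = 1.20 A.

I_supply ≈ 1.20 A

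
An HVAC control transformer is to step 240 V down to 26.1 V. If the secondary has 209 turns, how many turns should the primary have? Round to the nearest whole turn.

N_p/N_s = V_p/V_s, so N_p = 209 × 240/26.1 = 1921.8 ≈ 1922 turns.

N_p = 1922 turns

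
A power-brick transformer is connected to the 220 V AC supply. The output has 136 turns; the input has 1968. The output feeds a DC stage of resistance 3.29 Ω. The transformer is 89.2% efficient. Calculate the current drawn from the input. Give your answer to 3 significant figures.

V_out = 220 × 136/1968 = 15.203 V.
I_out = V_out/R = 15.203/3.29 = 4.6210 A.
P_out = V_out I_out = 15.203 × 4.6210 = 70.255 W.
P_in = P_out/η = 70.255/0.892 = 78.761 W.
I_in = P_in/V_in = 78.761/220 = 0.358 A.

I_in ≈ 0.358 A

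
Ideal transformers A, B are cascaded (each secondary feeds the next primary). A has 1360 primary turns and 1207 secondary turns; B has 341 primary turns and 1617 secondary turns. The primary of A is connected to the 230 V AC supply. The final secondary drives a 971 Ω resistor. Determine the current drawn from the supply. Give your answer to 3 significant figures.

I_supply ≈ 4.20 A

Secondary of A: V = 230.00 × 1207/1360 = 204.12 V.
Secondary of B: V = 204.12 × 1617/341 = 967.95 V.
I_load = 967.95/971 = 0.99686 A, so P_out = 967.95 × 0.99686 = 964.90 W.
All ideal ⇒ P_in = P_out, so I_supply = 964.90/230 = 4.20 A.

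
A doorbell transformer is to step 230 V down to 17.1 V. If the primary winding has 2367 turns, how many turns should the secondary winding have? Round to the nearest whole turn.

N_s/N_p = V_s/V_p, so N_s = 2367 × 17.1/230 = 176.0 ≈ 176 turns.

N_s = 176 turns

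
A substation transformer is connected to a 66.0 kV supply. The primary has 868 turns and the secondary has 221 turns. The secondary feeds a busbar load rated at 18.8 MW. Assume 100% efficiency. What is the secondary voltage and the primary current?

V_s ≈ 16800 V, I_p ≈ 285 A

V_s = V_p × N_s/N_p = 66000 × 221/868 = 16804 V.
I_s = P/V_s = 1.88×10^7/16804 = 1118.8 A.
I_p = I_s × N_s/N_p = 1118.8 × 221/868 = 285 A.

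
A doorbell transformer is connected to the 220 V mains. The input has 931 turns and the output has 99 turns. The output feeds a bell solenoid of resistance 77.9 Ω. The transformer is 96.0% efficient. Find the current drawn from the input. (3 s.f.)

V_out = 220 × 99/931 = 23.394 V.
I_out = V_out/R = 23.394/77.9 = 0.30031 A.
P_out = V_out I_out = 23.394 × 0.30031 = 7.0255 W.
P_in = P_out/η = 7.0255/0.960 = 7.3183 W.
I_in = P_in/V_in = 7.3183/220 = 0.0333 A.

I_in ≈ 0.0333 A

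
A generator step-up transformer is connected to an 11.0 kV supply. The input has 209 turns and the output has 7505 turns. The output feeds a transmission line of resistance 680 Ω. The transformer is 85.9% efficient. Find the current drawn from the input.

I_in ≈ 24300 A

V_out = 11000 × 7505/209 = 395000 V.
I_out = V_out/R = 395000/680 = 580.88 A.
P_out = V_out I_out = 395000 × 580.88 = 2.2945×10^8 W.
P_in = P_out/η = 2.2945×10^8/0.859 = 2.6711×10^8 W.
I_in = P_in/V_in = 2.6711×10^8/11000 = 24300 A.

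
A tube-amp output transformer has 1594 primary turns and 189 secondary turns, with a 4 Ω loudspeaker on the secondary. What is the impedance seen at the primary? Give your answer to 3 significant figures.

Z_p = (N_p/N_s)² × Z_s = (1594/189)² × 4 = 285 Ω.

Z_p ≈ 285 Ω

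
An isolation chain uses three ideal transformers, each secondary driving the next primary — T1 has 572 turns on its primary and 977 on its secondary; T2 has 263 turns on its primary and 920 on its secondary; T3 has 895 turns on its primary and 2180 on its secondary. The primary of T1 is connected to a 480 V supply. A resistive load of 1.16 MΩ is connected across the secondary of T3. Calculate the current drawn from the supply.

I_supply ≈ 0.0876 A

Secondary of T1: V = 480.00 × 977/572 = 819.86 V.
Secondary of T2: V = 819.86 × 920/263 = 2868.0 V.
Secondary of T3: V = 2868.0 × 2180/895 = 6985.6 V.
I_load = 6985.6/(1.16×10^6) = 0.0060221 A, so P_out = 6985.6 × 0.0060221 = 42.068 W.
All ideal ⇒ P_in = P_out, so I_supply = 42.068/480 = 0.0876 A.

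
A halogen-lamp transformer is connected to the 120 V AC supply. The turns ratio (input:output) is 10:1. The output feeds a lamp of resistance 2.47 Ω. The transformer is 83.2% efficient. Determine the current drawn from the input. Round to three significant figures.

I_in ≈ 0.584 A

V_out = 120 × 1/10 = 12.000 V.
I_out = V_out/R = 12.000/2.47 = 4.8583 A.
P_out = V_out I_out = 12.000 × 4.8583 = 58.300 W.
P_in = P_out/η = 58.300/0.832 = 70.072 W.
I_in = P_in/V_in = 70.072/120 = 0.584 A.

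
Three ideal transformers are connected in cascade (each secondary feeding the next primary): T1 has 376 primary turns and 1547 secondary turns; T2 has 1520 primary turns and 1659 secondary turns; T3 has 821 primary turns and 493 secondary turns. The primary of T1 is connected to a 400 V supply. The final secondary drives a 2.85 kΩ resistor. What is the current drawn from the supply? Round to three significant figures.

I_supply ≈ 1.02 A

After T1: V = 400.00 × 1547/376 = 1645.7 V.
After T2: V = 1645.7 × 1659/1520 = 1796.2 V.
After T3: V = 1796.2 × 493/821 = 1078.6 V.
I_load = 1078.6/2850 = 0.37846 A, so P_out = 1078.6 × 0.37846 = 408.22 W.
All ideal ⇒ P_in = P_out, so I_supply = 408.22/400 = 1.02 A.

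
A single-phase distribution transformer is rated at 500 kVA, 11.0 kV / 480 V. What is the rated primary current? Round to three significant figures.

I_p ≈ 45.5 A

I_p = S/V_p = 500000/11000 = 45.5 A.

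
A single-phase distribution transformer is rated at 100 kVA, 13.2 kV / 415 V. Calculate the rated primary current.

I_p ≈ 7.58 A

I_p = S/V_p = 100000/13200 = 7.58 A.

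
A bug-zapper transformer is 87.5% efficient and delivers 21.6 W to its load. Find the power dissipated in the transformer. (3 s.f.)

P_loss ≈ 3.09 W

P_in = P_out/η = 21.6/0.875 = 24.6857 W.
P_loss = P_in − P_out = 24.6857 − 21.6 = 3.09 W.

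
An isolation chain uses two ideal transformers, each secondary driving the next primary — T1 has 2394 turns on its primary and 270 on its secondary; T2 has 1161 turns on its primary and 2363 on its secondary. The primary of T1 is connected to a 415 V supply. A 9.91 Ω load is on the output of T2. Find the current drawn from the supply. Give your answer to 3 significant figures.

Secondary of T1: V = 415.00 × 270/2394 = 46.805 V.
Secondary of T2: V = 46.805 × 2363/1161 = 95.262 V.
I_load = 95.262/9.91 = 9.6127 A, so P_out = 95.262 × 9.6127 = 915.72 W.
All ideal ⇒ P_in = P_out, so I_supply = 915.72/415 = 2.21 A.

I_supply ≈ 2.21 A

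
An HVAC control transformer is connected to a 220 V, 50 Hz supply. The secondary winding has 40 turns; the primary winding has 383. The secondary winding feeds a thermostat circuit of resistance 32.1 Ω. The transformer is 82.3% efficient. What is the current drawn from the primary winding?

V_s = 220 × 40/383 = 22.977 V.
I_s = V_s/R = 22.977/32.1 = 0.71578 A.
P_out = V_s I_s = 22.977 × 0.71578 = 16.446 W.
P_in = P_out/η = 16.446/0.823 = 19.983 W.
I_p = P_in/V_p = 19.983/220 = 0.0908 A.

I_p ≈ 0.0908 A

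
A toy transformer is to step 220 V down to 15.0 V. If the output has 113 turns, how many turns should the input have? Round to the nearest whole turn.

N_in/N_out = V_in/V_out, so N_in = 113 × 220/15.0 = 1657.3 ≈ 1657 turns.

N_in = 1657 turns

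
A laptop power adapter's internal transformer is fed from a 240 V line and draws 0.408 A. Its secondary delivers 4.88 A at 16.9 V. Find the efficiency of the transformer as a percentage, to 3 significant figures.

P_in = 240 × 0.408 = 97.9200 W.
P_out = 16.9 × 4.88 = 82.4720 W.
η = P_out/P_in = 82.4720/97.9200 = 0.842.

η ≈ 84.2%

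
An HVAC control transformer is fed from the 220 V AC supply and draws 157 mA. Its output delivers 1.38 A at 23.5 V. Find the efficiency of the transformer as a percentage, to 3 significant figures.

η ≈ 93.9%

P_in = 220 × 0.157 = 34.5400 W.
P_out = 23.5 × 1.38 = 32.4300 W.
η = P_out/P_in = 32.4300/34.5400 = 0.939.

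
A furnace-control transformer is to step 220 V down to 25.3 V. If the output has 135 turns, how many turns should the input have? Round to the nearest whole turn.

N_in = 1174 turns

N_in/N_out = V_in/V_out, so N_in = 135 × 220/25.3 = 1173.9 ≈ 1174 turns.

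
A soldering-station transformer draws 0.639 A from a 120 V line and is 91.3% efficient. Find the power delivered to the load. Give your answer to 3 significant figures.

P_out ≈ 70.0 W

P_in = V_in I_in = 120 × 0.639 = 76.680 W.
P_out = η P_in = 0.913 × 76.680 = 70.0 W.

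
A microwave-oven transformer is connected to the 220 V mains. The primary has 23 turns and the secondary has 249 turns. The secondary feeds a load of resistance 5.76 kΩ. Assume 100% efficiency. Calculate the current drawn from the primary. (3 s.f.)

I_p ≈ 4.48 A

V_s = V_p × N_s/N_p = 220 × 249/23 = 2381.7 V.
I_s = V_s/R = 2381.7/5760 = 0.41350 A.
For an ideal transformer I_p N_p = I_s N_s, so I_p = 0.41350 × 249/23 = 4.48 A.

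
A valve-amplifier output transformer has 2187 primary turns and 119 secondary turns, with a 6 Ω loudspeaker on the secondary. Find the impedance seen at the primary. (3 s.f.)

Z_p = (N_p/N_s)² × Z_s = (2187/119)² × 6 = 2030 Ω.

Z_p ≈ 2030 Ω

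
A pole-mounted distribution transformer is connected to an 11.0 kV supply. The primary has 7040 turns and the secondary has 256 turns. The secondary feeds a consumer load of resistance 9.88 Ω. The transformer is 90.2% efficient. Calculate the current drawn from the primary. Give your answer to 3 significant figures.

V_s = 11000 × 256/7040 = 400.00 V.
I_s = V_s/R = 400.00/9.88 = 40.486 A.
P_out = V_s I_s = 400.00 × 40.486 = 16194 W.
P_in = P_out/η = 16194/0.902 = 17954 W.
I_p = P_in/V_p = 17954/11000 = 1.63 A.

I_p ≈ 1.63 A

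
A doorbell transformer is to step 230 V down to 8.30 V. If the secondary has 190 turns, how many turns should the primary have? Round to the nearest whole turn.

N_p = 5265 turns

N_p/N_s = V_p/V_s, so N_p = 190 × 230/8.30 = 5265.1 ≈ 5265 turns.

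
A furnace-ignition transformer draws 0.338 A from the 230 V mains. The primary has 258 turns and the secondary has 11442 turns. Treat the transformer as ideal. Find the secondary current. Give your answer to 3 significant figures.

I_s ≈ 0.00762 A

I_s/I_p = N_p/N_s, so I_s = 0.338 × 258/11442 = 0.00762 A.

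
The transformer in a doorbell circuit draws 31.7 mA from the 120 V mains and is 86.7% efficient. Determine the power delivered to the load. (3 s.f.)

P_in = V_in I_in = 120 × 0.0317 = 3.8040 W.
P_out = η P_in = 0.867 × 3.8040 = 3.30 W.

P_out ≈ 3.30 W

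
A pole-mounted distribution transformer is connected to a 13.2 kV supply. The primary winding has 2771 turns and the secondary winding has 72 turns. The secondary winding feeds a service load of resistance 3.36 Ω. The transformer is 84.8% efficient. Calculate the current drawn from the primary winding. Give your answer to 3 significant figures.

I_p ≈ 3.13 A

V_s = 13200 × 72/2771 = 342.98 V.
I_s = V_s/R = 342.98/3.36 = 102.08 A.
P_out = V_s I_s = 342.98 × 102.08 = 35011 W.
P_in = P_out/η = 35011/0.848 = 41286 W.
I_p = P_in/V_p = 41286/13200 = 3.13 A.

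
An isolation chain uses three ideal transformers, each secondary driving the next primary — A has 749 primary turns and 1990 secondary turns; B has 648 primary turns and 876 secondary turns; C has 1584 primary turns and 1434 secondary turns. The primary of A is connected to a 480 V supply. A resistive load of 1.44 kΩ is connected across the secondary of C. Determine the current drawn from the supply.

I_supply ≈ 3.52 A

After A: V = 480.00 × 1990/749 = 1275.3 V.
After B: V = 1275.3 × 876/648 = 1724.0 V.
After C: V = 1724.0 × 1434/1584 = 1560.8 V.
I_load = 1560.8/1440 = 1.0839 A, so P_out = 1560.8 × 1.0839 = 1691.6 W.
All ideal ⇒ P_in = P_out, so I_supply = 1691.6/480 = 3.52 A.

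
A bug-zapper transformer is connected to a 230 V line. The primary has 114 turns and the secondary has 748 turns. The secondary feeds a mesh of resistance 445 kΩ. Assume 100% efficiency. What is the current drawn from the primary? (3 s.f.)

V_s = V_p × N_s/N_p = 230 × 748/114 = 1509.1 V.
I_s = V_s/R = 1509.1/445000 = 0.0033913 A.
For an ideal transformer I_p N_p = I_s N_s, so I_p = 0.0033913 × 748/114 = 0.0223 A.

I_p ≈ 0.0223 A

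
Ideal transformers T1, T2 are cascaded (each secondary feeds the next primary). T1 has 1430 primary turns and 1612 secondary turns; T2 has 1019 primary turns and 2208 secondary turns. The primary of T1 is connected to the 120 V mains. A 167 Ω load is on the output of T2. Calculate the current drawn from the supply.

After T1: V = 120.00 × 1612/1430 = 135.27 V.
After T2: V = 135.27 × 2208/1019 = 293.11 V.
I_load = 293.11/167 = 1.7552 A, so P_out = 293.11 × 1.7552 = 514.46 W.
All ideal ⇒ P_in = P_out, so I_supply = 514.46/120 = 4.29 A.

I_supply ≈ 4.29 A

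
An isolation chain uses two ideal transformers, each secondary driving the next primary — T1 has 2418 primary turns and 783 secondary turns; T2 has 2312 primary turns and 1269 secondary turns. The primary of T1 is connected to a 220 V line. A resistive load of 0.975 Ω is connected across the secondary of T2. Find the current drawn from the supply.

I_supply ≈ 7.13 A

After T1: V = 220.00 × 783/2418 = 71.241 V.
After T2: V = 71.241 × 1269/2312 = 39.102 V.
I_load = 39.102/0.975 = 40.105 A, so P_out = 39.102 × 40.105 = 1568.2 W.
All ideal ⇒ P_in = P_out, so I_supply = 1568.2/220 = 7.13 A.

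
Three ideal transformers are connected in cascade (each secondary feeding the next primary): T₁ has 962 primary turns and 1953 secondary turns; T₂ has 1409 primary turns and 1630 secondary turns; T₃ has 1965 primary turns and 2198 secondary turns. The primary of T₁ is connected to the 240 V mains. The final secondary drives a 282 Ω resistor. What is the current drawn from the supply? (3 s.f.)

After T₁: V = 240.00 × 1953/962 = 487.23 V.
After T₂: V = 487.23 × 1630/1409 = 563.66 V.
After T₃: V = 563.66 × 2198/1965 = 630.49 V.
I_load = 630.49/282 = 2.2358 A, so P_out = 630.49 × 2.2358 = 1409.6 W.
All ideal ⇒ P_in = P_out, so I_supply = 1409.6/240 = 5.87 A.

I_supply ≈ 5.87 A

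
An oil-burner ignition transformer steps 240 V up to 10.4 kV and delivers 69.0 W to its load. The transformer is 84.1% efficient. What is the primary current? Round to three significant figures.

I_p ≈ 0.342 A

P_in = P_out/η = 69.0/0.841 = 82.045 W.
I_p = P_in/V_p = 82.045/240 = 0.342 A.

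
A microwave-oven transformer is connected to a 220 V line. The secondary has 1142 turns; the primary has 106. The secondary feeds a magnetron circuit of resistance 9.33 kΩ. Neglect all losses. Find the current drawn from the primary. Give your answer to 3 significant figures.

I_p ≈ 2.74 A

V_s = V_p × N_s/N_p = 220 × 1142/106 = 2370.2 V.
I_s = V_s/R = 2370.2/9330 = 0.25404 A.
For an ideal transformer I_p N_p = I_s N_s, so I_p = 0.25404 × 1142/106 = 2.74 A.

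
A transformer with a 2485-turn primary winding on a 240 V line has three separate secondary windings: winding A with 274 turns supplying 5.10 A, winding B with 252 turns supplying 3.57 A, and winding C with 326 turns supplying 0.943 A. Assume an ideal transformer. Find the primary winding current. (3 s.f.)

I_p ≈ 1.05 A

V_A = 240 × 274/2485 = 26.463 V; V_B = 240 × 252/2485 = 24.338 V; V_C = 240 × 326/2485 = 31.485 V.
P_out = V_A I_A + V_B I_B + V_C I_C = 26.463×5.10 + 24.338×3.57 + 31.485×0.943 = 134.96 + 86.887 + 29.690 = 251.54 W.
Ideal ⇒ P_in = P_out, so I_p = P_out/V_p = 251.54/240 = 1.05 A.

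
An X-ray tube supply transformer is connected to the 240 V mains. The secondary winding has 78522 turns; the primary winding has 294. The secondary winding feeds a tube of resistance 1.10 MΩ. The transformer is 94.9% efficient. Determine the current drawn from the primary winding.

V_s = 240 × 78522/294 = 64100 V.
I_s = V_s/R = 64100/(1.10×10^6) = 0.058272 A.
P_out = V_s I_s = 64100 × 0.058272 = 3735.2 W.
P_in = P_out/η = 3735.2/0.949 = 3936.0 W.
I_p = P_in/V_p = 3936.0/240 = 16.4 A.

I_p ≈ 16.4 A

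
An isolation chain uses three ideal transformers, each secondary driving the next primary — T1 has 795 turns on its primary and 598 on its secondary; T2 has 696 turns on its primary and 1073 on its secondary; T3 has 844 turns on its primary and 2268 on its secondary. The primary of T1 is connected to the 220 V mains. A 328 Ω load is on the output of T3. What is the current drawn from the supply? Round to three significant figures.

After T1: V = 220.00 × 598/795 = 165.48 V.
After T2: V = 165.48 × 1073/696 = 255.12 V.
After T3: V = 255.12 × 2268/844 = 685.56 V.
I_load = 685.56/328 = 2.0901 A, so P_out = 685.56 × 2.0901 = 1432.9 W.
All ideal ⇒ P_in = P_out, so I_supply = 1432.9/220 = 6.51 A.

I_supply ≈ 6.51 A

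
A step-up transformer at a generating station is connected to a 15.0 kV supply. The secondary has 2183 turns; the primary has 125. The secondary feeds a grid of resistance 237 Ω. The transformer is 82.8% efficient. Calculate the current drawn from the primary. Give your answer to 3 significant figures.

V_s = 15000 × 2183/125 = 261960 V.
I_s = V_s/R = 261960/237 = 1105.3 A.
P_out = V_s I_s = 261960 × 1105.3 = 2.8955×10^8 W.
P_in = P_out/η = 2.8955×10^8/0.828 = 3.4970×10^8 W.
I_p = P_in/V_p = 3.4970×10^8/15000 = 23300 A.

I_p ≈ 23300 A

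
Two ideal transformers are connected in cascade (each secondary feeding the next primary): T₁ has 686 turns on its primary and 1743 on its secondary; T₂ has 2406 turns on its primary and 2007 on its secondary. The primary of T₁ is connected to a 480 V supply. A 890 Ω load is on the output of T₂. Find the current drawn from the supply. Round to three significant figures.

I_supply ≈ 2.42 A

Secondary of T₁: V = 480.00 × 1743/686 = 1219.6 V.
Secondary of T₂: V = 1219.6 × 2007/2406 = 1017.3 V.
I_load = 1017.3/890 = 1.1431 A, so P_out = 1017.3 × 1.1431 = 1162.9 W.
All ideal ⇒ P_in = P_out, so I_supply = 1162.9/480 = 2.42 A.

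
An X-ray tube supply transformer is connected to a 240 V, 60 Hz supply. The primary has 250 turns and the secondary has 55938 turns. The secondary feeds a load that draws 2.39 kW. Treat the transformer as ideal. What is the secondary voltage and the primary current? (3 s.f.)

V_s = V_p × N_s/N_p = 240 × 55938/250 = 53700 V.
I_s = P/V_s = 2390/53700 = 0.044506 A.
I_p = I_s × N_s/N_p = 0.044506 × 55938/250 = 9.96 A.

V_s ≈ 53700 V, I_p ≈ 9.96 A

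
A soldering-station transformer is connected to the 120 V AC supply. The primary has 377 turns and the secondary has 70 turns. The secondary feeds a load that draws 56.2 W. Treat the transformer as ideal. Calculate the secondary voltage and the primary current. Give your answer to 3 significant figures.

V_s ≈ 22.3 V, I_p ≈ 0.468 A

V_s = V_p × N_s/N_p = 120 × 70/377 = 22.281 V.
I_s = P/V_s = 56.2/22.281 = 2.5223 A.
I_p = I_s × N_s/N_p = 2.5223 × 70/377 = 0.468 A.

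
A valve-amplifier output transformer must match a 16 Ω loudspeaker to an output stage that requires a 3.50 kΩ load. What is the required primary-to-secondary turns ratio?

N_p/N_s ≈ 14.8

Z_p/Z_s = (N_p/N_s)², so N_p/N_s = √(3500/16) = √219 = 14.8.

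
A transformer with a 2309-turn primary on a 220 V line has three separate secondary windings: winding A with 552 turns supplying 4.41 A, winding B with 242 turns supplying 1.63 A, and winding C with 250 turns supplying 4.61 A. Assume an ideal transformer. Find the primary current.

I_p ≈ 1.72 A

V_A = 220 × 552/2309 = 52.594 V; V_B = 220 × 242/2309 = 23.058 V; V_C = 220 × 250/2309 = 23.820 V.
P_out = V_A I_A + V_B I_B + V_C I_C = 52.594×4.41 + 23.058×1.63 + 23.820×4.61 = 231.94 + 37.584 + 109.81 = 379.33 W.
Ideal ⇒ P_in = P_out, so I_p = P_out/V_p = 379.33/220 = 1.72 A.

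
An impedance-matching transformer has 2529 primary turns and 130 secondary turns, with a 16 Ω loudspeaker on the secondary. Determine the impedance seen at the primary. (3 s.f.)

Z_p = (N_p/N_s)² × Z_s = (2529/130)² × 16 = 6060 Ω.

Z_p ≈ 6060 Ω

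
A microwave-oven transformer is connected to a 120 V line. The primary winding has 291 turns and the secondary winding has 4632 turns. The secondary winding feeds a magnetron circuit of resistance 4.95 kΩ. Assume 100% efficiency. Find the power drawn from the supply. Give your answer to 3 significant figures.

V_s = V_p × N_s/N_p = 120 × 4632/291 = 1910.1 V.
I_s = V_s/R = 1910.1/4950 = 0.38588 A.
I_p = I_s × N_s/N_p = 0.38588 × 4632/291 = 6.1422 A.
P = V_p I_p = 120 × 6.1422 = 737 W.

P ≈ 737 W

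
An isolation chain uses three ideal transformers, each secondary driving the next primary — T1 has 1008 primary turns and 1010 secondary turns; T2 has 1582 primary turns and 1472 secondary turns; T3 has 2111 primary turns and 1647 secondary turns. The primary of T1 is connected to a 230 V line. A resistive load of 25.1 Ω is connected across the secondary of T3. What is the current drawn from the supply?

I_supply ≈ 4.85 A

Secondary of T1: V = 230.00 × 1010/1008 = 230.46 V.
Secondary of T2: V = 230.46 × 1472/1582 = 214.43 V.
Secondary of T3: V = 214.43 × 1647/2111 = 167.30 V.
I_load = 167.30/25.1 = 6.6653 A, so P_out = 167.30 × 6.6653 = 1115.1 W.
All ideal ⇒ P_in = P_out, so I_supply = 1115.1/230 = 4.85 A.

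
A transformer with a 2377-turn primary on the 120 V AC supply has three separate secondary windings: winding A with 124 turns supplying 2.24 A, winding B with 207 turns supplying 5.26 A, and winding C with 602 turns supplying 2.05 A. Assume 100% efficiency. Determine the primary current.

I_p ≈ 1.09 A

V_A = 120 × 124/2377 = 6.2600 V; V_B = 120 × 207/2377 = 10.450 V; V_C = 120 × 602/2377 = 30.391 V.
P_out = V_A I_A + V_B I_B + V_C I_C = 6.2600×2.24 + 10.450×5.26 + 30.391×2.05 = 14.022 + 54.968 + 62.302 = 131.29 W.
Ideal ⇒ P_in = P_out, so I_p = P_out/V_p = 131.29/120 = 1.09 A.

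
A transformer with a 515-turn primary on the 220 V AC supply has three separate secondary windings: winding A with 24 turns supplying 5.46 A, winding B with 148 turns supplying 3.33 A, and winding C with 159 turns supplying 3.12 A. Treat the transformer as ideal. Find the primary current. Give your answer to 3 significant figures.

V_A = 220 × 24/515 = 10.252 V; V_B = 220 × 148/515 = 63.223 V; V_C = 220 × 159/515 = 67.922 V.
P_out = V_A I_A + V_B I_B + V_C I_C = 10.252×5.46 + 63.223×3.33 + 67.922×3.12 = 55.978 + 210.53 + 211.92 = 478.43 W.
Ideal ⇒ P_in = P_out, so I_p = P_out/V_p = 478.43/220 = 2.17 A.

I_p ≈ 2.17 A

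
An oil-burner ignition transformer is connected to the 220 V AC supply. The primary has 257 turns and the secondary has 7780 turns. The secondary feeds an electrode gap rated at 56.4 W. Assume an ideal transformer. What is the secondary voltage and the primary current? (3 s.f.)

V_s = V_p × N_s/N_p = 220 × 7780/257 = 6659.9 V.
I_s = P/V_s = 56.4/6659.9 = 0.0084686 A.
I_p = I_s × N_s/N_p = 0.0084686 × 7780/257 = 0.256 A.

V_s ≈ 6660 V, I_p ≈ 0.256 A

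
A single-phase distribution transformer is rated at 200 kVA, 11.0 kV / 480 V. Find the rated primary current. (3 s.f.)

I_p = S/V_p = 200000/11000 = 18.2 A.

I_p ≈ 18.2 A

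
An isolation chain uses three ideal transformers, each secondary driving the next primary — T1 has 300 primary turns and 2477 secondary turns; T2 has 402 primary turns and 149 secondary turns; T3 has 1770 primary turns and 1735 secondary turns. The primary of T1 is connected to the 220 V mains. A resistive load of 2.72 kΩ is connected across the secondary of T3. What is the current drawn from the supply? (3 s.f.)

After T1: V = 220.00 × 2477/300 = 1816.5 V.
After T2: V = 1816.5 × 149/402 = 673.27 V.
After T3: V = 673.27 × 1735/1770 = 659.95 V.
I_load = 659.95/2720 = 0.24263 A, so P_out = 659.95 × 0.24263 = 160.12 W.
All ideal ⇒ P_in = P_out, so I_supply = 160.12/220 = 0.728 A.

I_supply ≈ 0.728 A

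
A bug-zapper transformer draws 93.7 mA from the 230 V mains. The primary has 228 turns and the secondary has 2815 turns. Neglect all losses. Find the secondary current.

I_s/I_p = N_p/N_s, so I_s = 0.0937 × 228/2815 = 0.00759 A.

I_s ≈ 0.00759 A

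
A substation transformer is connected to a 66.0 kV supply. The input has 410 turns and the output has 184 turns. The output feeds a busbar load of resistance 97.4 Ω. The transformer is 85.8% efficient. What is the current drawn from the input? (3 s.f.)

V_out = 66000 × 184/410 = 29620 V.
I_out = V_out/R = 29620/97.4 = 304.10 A.
P_out = V_out I_out = 29620 × 304.10 = 9.0073×10^6 W.
P_in = P_out/η = 9.0073×10^6/0.858 = 1.0498×10^7 W.
I_in = P_in/V_in = 1.0498×10^7/66000 = 159 A.

I_in ≈ 159 A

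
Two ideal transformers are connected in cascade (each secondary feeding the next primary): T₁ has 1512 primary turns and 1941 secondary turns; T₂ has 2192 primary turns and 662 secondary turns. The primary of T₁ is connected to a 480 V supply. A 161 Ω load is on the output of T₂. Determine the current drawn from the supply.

Secondary of T₁: V = 480.00 × 1941/1512 = 616.19 V.
Secondary of T₂: V = 616.19 × 662/2192 = 186.09 V.
I_load = 186.09/161 = 1.1559 A, so P_out = 186.09 × 1.1559 = 215.10 W.
All ideal ⇒ P_in = P_out, so I_supply = 215.10/480 = 0.448 A.

I_supply ≈ 0.448 A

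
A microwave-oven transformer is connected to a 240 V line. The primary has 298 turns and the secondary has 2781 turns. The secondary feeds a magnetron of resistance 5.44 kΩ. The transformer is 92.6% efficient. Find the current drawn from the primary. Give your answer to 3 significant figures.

V_s = 240 × 2781/298 = 2239.7 V.
I_s = V_s/R = 2239.7/5440 = 0.41172 A.
P_out = V_s I_s = 2239.7 × 0.41172 = 922.13 W.
P_in = P_out/η = 922.13/0.926 = 995.82 W.
I_p = P_in/V_p = 995.82/240 = 4.15 A.

I_p ≈ 4.15 A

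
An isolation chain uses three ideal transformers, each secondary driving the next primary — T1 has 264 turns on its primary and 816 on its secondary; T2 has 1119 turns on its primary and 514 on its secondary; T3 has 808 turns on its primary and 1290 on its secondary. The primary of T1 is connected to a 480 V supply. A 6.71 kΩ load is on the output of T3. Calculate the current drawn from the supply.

I_supply ≈ 0.368 A

After T1: V = 480.00 × 816/264 = 1483.6 V.
After T2: V = 1483.6 × 514/1119 = 681.49 V.
After T3: V = 681.49 × 1290/808 = 1088.0 V.
I_load = 1088.0/6710 = 0.16215 A, so P_out = 1088.0 × 0.16215 = 176.42 W.
All ideal ⇒ P_in = P_out, so I_supply = 176.42/480 = 0.368 A.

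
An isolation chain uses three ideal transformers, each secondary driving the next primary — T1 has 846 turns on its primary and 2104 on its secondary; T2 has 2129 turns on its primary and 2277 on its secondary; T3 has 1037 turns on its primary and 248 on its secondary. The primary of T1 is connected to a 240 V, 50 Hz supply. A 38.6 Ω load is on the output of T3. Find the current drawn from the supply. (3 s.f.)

Secondary of T1: V = 240.00 × 2104/846 = 596.88 V.
Secondary of T2: V = 596.88 × 2277/2129 = 638.37 V.
Secondary of T3: V = 638.37 × 248/1037 = 152.67 V.
I_load = 152.67/38.6 = 3.9551 A, so P_out = 152.67 × 3.9551 = 603.82 W.
All ideal ⇒ P_in = P_out, so I_supply = 603.82/240 = 2.52 A.

I_supply ≈ 2.52 A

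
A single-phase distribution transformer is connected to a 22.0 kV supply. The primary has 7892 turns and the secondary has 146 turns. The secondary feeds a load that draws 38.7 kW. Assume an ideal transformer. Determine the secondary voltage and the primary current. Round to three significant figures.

V_s = V_p × N_s/N_p = 22000 × 146/7892 = 406.99 V.
I_s = P/V_s = 38700/406.99 = 95.087 A.
I_p = I_s × N_s/N_p = 95.087 × 146/7892 = 1.76 A.

V_s ≈ 407 V, I_p ≈ 1.76 A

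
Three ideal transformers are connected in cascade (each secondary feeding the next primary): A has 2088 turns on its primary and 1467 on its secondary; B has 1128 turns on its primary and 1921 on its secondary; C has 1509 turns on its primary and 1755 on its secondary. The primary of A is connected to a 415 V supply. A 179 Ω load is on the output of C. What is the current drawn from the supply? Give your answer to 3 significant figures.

Secondary of A: V = 415.00 × 1467/2088 = 291.57 V.
Secondary of B: V = 291.57 × 1921/1128 = 496.55 V.
Secondary of C: V = 496.55 × 1755/1509 = 577.50 V.
I_load = 577.50/179 = 3.2263 A, so P_out = 577.50 × 3.2263 = 1863.2 W.
All ideal ⇒ P_in = P_out, so I_supply = 1863.2/415 = 4.49 A.

I_supply ≈ 4.49 A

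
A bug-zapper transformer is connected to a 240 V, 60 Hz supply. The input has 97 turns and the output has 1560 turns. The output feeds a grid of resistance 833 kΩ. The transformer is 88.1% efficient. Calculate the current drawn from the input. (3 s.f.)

V_out = 240 × 1560/97 = 3859.8 V.
I_out = V_out/R = 3859.8/833000 = 0.0046336 A.
P_out = V_out I_out = 3859.8 × 0.0046336 = 17.885 W.
P_in = P_out/η = 17.885/0.881 = 20.301 W.
I_in = P_in/V_in = 20.301/240 = 0.0846 A.

I_in ≈ 0.0846 A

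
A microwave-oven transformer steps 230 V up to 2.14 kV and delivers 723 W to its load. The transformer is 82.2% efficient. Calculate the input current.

P_in = P_out/η = 723/0.822 = 879.56 W.
I_in = P_in/V_in = 879.56/230 = 3.82 A.

I_in ≈ 3.82 A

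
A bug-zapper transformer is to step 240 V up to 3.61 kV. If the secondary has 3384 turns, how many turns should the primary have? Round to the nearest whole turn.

N_p/N_s = V_p/V_s, so N_p = 3384 × 240/3610 = 225.0 ≈ 225 turns.

N_p = 225 turns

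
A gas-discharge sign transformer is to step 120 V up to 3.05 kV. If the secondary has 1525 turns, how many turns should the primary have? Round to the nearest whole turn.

N_p/N_s = V_p/V_s, so N_p = 1525 × 120/3050 = 60.0 ≈ 60 turns.

N_p = 60 turns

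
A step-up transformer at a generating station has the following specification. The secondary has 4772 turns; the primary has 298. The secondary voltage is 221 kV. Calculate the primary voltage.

V_p/V_s = N_p/N_s, so V_p = 221000 × 298/4772 = 13800 V.

V_p ≈ 13800 V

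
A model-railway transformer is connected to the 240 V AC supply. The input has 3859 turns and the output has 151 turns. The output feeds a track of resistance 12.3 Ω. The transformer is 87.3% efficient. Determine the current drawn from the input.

V_out = 240 × 151/3859 = 9.3910 V.
I_out = V_out/R = 9.3910/12.3 = 0.76350 A.
P_out = V_out I_out = 9.3910 × 0.76350 = 7.1700 W.
P_in = P_out/η = 7.1700/0.873 = 8.2131 W.
I_in = P_in/V_in = 8.2131/240 = 0.0342 A.

I_in ≈ 0.0342 A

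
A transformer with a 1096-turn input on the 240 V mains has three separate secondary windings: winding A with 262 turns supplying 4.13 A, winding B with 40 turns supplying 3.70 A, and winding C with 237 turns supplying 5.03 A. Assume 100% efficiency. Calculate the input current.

V_A = 240 × 262/1096 = 57.372 V; V_B = 240 × 40/1096 = 8.7591 V; V_C = 240 × 237/1096 = 51.898 V.
P_out = V_A I_A + V_B I_B + V_C I_C = 57.372×4.13 + 8.7591×3.70 + 51.898×5.03 = 236.95 + 32.409 + 261.05 = 530.40 W.
Ideal ⇒ P_in = P_out, so I_in = P_out/V_in = 530.40/240 = 2.21 A.

I_in ≈ 2.21 A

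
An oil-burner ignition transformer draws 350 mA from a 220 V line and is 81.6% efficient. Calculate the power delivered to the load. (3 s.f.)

P_out ≈ 62.8 W

P_in = V_p I_p = 220 × 0.350 = 77.000 W.
P_out = η P_in = 0.816 × 77.000 = 62.8 W.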